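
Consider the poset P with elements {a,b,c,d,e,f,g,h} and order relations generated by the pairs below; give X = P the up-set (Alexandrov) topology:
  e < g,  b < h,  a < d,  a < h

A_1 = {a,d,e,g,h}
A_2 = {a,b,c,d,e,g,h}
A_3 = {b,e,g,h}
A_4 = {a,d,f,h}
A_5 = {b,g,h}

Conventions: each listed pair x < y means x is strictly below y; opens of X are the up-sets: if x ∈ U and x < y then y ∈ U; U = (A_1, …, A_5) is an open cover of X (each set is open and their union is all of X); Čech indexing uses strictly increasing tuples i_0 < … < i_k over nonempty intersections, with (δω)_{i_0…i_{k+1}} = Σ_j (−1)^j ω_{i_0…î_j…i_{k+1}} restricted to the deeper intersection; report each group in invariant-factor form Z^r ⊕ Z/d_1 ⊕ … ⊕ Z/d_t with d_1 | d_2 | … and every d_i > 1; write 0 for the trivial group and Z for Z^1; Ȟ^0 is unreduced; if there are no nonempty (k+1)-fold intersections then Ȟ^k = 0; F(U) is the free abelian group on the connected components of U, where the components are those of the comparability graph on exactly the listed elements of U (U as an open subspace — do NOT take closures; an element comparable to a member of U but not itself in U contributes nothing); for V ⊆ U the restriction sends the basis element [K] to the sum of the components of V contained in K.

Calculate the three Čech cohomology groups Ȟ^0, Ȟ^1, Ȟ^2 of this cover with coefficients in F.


Ȟ^0 = Z^4; Ȟ^1 = 0; Ȟ^2 = 0

nonempty intersections:
  A12={a,d,e,g,h} A13={e,g,h} A14={a,d,h} A15={g,h} A23={b,e,g,h} A24={a,d,h} A25={b,g,h} A34={h} A35={b,g,h} A45={h}
  A123={e,g,h} A124={a,d,h} A125={g,h} A134={h} A135={g,h} A145={h} A234={h} A235={b,g,h} A245={h} A345={h}
  A1234={h} A1235={g,h} A1245={h} A1345={h} A2345={h}
  A12345={h}
components per intersection:
  A1: {a,d,h} {e,g}
  A2: {a,b,d,h} {c} {e,g}
  A3: {b,h} {e,g}
  A4: {a,d,h} {f}
  A5: {b,h} {g}
  A12: {a,d,h} {e,g}
  A13: {e,g} {h}
  A14: {a,d,h}
  A15: {g} {h}
  A23: {b,h} {e,g}
  A24: {a,d,h}
  A25: {b,h} {g}
  A34: {h}
  A35: {b,h} {g}
  A45: {h}
  A123: {e,g} {h}
  A124: {a,d,h}
  A125: {g} {h}
  A134: {h}
  A135: {g} {h}
  A145: {h}
  A234: {h}
  A235: {b,h} {g}
  A245: {h}
  A345: {h}
  A1234: {h}
  A1235: {g} {h}
  A1245: {h}
  A1345: {h}
  A2345: {h}
  A12345: {h}
C dims 11,16,14,6; δ0: rk 7, SNF 1^7; δ1: rk 9, SNF 1^9; δ2: rk 5, SNF 1^5
Ȟ^0: (11−7)−0=4 ⇒ Z^4
Ȟ^1: (16−9)−7=0 ⇒ 0
Ȟ^2: (14−5)−9=0 ⇒ 0


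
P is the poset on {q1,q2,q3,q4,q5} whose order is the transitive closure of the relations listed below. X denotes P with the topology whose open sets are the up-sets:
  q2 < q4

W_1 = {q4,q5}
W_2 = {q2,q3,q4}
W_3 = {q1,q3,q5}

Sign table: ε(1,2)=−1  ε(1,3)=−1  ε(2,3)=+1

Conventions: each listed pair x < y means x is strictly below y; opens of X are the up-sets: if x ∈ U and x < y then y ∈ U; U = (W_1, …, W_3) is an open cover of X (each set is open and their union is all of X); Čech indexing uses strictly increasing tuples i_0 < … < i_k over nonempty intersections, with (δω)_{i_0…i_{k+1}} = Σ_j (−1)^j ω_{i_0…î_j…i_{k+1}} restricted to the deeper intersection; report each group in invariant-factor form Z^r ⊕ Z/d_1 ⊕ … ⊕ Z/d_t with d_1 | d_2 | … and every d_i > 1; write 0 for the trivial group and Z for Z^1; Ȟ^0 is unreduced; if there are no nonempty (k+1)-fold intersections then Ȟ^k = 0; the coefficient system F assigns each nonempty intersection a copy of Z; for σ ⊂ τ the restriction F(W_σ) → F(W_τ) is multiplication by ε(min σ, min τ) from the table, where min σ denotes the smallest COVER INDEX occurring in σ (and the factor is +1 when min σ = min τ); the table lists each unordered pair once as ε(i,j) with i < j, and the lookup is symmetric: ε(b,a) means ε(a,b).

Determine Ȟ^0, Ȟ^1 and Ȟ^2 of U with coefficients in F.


nonempty overlaps:
  W12={q4} W13={q5} W23={q3}
C dims 3,3; δ0: rk 2, SNF 1^2
degree 0: 3−2−0 = 1 → Ȟ^0 ≅ Z
degree 1: 3−0−2 = 1 → Ȟ^1 ≅ Z
degree 2: 0−0−0 = 0 → Ȟ^2 ≅ 0

Ȟ^0 = Z, Ȟ^1 = Z and Ȟ^2 = 0


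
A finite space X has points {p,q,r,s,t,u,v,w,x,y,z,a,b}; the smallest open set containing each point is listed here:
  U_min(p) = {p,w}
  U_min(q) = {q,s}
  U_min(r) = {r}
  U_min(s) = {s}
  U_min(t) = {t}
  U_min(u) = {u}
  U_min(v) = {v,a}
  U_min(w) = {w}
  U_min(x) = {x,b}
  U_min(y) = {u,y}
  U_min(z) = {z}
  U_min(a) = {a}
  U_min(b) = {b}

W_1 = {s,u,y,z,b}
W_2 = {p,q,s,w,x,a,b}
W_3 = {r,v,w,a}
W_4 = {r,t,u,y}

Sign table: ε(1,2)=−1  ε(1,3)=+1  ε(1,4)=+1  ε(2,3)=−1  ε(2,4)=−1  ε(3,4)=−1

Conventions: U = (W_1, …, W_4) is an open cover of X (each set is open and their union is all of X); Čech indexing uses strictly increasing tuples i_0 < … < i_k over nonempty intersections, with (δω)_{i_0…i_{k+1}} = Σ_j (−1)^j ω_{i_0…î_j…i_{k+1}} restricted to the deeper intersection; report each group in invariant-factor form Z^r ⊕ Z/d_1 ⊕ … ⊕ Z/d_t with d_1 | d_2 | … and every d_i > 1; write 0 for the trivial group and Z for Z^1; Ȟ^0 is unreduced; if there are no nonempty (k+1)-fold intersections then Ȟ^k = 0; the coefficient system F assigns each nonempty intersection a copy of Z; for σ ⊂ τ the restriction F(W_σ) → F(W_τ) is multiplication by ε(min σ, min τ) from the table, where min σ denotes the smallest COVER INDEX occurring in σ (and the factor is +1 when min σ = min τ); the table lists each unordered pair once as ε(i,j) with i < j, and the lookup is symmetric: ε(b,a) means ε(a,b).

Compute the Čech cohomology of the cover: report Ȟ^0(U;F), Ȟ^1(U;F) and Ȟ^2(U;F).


cover nerve:
  W12={s,b} W14={u,y} W23={w,a} W34={r}
C dims 4,4; δ0: rk 4, SNF 1^3·2
Ȟ^0: (4−4)−0=0 ⇒ 0
Ȟ^1: (4−0)−4=0 plus torsion [2] ⇒ Z/2
Ȟ^2: (0−0)−0=0 ⇒ 0

Ȟ^0(U;F) ≅ 0, Ȟ^1(U;F) ≅ Z/2 and Ȟ^2(U;F) ≅ 0


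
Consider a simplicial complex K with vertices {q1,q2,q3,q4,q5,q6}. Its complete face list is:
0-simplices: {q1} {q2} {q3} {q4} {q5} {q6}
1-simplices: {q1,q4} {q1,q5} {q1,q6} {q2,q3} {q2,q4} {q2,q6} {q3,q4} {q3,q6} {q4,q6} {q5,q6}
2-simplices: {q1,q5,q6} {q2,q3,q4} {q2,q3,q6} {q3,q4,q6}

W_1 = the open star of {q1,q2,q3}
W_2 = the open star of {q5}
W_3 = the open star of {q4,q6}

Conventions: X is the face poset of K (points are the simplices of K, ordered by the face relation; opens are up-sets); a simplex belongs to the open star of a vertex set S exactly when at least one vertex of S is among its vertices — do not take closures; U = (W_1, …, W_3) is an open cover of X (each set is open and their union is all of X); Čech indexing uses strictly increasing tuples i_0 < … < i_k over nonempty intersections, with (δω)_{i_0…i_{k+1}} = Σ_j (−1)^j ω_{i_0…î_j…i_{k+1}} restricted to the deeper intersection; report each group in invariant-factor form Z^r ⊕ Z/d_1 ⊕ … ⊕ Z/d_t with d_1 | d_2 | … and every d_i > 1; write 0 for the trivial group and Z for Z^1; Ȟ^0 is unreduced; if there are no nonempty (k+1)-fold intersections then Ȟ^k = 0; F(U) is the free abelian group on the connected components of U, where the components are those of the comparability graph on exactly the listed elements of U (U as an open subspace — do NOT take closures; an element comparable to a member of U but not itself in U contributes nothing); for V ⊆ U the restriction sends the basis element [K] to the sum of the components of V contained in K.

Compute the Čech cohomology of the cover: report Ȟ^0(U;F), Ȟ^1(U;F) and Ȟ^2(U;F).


cover nerve:
  W1={{q1},{q2},{q3},{q1,q4},{q1,q5},{q1,q6},{q2,q3},{q2,q4},{q2,q6},{q3,q4},{q3,q6},{q1,q5,q6},{q2,q3,q4},{q2,q3,q6},{q3,q4,q6}} W2={{q5},{q1,q5},{q5,q6},{q1,q5,q6}} W3={{q4},{q6},{q1,q4},{q1,q6},{q2,q4},{q2,q6},{q3,q4},{q3,q6},{q4,q6},{q5,q6},{q1,q5,q6},{q2,q3,q4},{q2,q3,q6},{q3,q4,q6}}
  W12={{q1,q5},{q1,q5,q6}} W13={{q1,q4},{q1,q6},{q2,q4},{q2,q6},{q3,q4},{q3,q6},{q1,q5,q6},{q2,q3,q4},{q2,q3,q6},{q3,q4,q6}} W23={{q5,q6},{q1,q5,q6}}
  W123={{q1,q5,q6}}
components per intersection:
  W1: {{q1},{q1,q4},{q1,q5},{q1,q6},{q1,q5,q6}} {{q2},{q3},{q2,q3},{q2,q4},{q2,q6},{q3,q4},{q3,q6},{q2,q3,q4},{q2,q3,q6},{q3,q4,q6}}
  W2: {{q5},{q1,q5},{q5,q6},{q1,q5,q6}}
  W3: {{q4},{q6},{q1,q4},{q1,q6},{q2,q4},{q2,q6},{q3,q4},{q3,q6},{q4,q6},{q5,q6},{q1,q5,q6},{q2,q3,q4},{q2,q3,q6},{q3,q4,q6}}
  W12: {{q1,q5},{q1,q5,q6}}
  W13: {{q1,q4}} {{q1,q6},{q1,q5,q6}} {{q2,q4},{q2,q6},{q3,q4},{q3,q6},{q2,q3,q4},{q2,q3,q6},{q3,q4,q6}}
  W23: {{q5,q6},{q1,q5,q6}}
  W123: {{q1,q5,q6}}
C dims 4,5,1; δ0: rk 3, SNF 1^3; δ1: rk 1, SNF 1^1
Ȟ^0: (4−3)−0=1 ⇒ Z
Ȟ^1: (5−1)−3=1 ⇒ Z
Ȟ^2: (1−0)−1=0 ⇒ 0

Ȟ^0 ≅ Z,  Ȟ^1 ≅ Z,  Ȟ^2 ≅ 0


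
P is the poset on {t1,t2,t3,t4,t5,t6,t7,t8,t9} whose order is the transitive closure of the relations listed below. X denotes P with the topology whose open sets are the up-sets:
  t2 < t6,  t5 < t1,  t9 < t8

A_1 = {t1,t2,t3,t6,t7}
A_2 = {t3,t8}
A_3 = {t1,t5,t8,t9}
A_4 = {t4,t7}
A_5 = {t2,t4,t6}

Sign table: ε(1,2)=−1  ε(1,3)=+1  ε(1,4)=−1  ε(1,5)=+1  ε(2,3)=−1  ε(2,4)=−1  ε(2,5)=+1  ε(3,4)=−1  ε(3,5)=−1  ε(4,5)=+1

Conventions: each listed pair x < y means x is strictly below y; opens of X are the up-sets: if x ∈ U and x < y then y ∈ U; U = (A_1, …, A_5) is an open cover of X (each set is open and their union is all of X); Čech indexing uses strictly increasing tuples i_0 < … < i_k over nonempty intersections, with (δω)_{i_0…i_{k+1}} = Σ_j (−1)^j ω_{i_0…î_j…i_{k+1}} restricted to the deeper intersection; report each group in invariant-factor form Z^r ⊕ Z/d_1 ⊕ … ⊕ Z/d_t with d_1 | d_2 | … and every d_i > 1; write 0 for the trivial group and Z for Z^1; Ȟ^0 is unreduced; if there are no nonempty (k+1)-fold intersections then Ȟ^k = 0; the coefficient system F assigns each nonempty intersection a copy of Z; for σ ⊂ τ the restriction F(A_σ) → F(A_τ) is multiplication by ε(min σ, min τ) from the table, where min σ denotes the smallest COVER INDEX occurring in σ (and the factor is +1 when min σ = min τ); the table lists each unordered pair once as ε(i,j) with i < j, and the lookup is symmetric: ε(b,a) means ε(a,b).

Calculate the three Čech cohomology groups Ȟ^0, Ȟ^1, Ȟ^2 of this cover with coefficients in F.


Ȟ^0(U;F) ≅ 0, Ȟ^1(U;F) ≅ Z ⊕ Z/2 and Ȟ^2(U;F) ≅ 0

intersection data:
  A12={t3} A13={t1} A14={t7} A15={t2,t6} A23={t8} A45={t4}
C dims 5,6; δ0: rk 5, SNF 1^4·2
Ȟ^0 = (5 − 5) − 0 = 0, so Ȟ^0 ≅ 0
Ȟ^1 = (6 − 0) − 5 = 1 plus torsion [2], so Ȟ^1 ≅ Z ⊕ Z/2
Ȟ^2 = (0 − 0) − 0 = 0, so Ȟ^2 ≅ 0


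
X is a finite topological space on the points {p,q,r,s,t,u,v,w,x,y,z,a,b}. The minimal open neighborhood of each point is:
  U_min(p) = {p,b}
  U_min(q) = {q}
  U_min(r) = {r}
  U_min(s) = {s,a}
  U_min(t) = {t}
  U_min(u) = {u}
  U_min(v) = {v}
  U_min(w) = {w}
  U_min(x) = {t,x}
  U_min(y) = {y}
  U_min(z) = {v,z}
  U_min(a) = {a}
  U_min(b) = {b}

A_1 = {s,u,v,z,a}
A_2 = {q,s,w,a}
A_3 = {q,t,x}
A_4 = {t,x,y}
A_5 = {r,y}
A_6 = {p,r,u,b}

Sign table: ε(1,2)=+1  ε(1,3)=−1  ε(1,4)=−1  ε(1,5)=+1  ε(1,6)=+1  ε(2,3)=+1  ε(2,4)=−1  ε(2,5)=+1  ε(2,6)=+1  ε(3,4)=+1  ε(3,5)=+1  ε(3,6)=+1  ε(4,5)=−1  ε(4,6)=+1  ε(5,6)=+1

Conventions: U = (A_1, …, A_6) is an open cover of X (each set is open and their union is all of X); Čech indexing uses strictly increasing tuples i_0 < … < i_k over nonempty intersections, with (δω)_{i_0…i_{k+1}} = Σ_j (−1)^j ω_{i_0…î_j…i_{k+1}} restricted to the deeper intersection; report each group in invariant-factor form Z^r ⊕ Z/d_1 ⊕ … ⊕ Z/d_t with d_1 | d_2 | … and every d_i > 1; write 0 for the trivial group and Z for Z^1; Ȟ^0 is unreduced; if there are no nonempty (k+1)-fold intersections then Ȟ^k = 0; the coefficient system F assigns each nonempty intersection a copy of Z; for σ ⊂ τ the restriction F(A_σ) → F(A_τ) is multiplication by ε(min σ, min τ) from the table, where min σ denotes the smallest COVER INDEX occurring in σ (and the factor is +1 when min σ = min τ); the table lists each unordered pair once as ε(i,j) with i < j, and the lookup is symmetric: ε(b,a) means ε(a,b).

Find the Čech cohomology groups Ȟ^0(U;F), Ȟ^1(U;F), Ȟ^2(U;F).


nerve simplices:
  A12={s,a} A16={u} A23={q} A34={t,x} A45={y} A56={r}
C dims 6,6; δ0: rk 6, SNF 1^5·2
degree 0: 6−6−0 = 0 → Ȟ^0 ≅ 0
degree 1: 6−0−6 = 0 plus torsion [2] → Ȟ^1 ≅ Z/2
degree 2: 0−0−0 = 0 → Ȟ^2 ≅ 0

Ȟ^0 = 0,  Ȟ^1 = Z/2,  Ȟ^2 = 0


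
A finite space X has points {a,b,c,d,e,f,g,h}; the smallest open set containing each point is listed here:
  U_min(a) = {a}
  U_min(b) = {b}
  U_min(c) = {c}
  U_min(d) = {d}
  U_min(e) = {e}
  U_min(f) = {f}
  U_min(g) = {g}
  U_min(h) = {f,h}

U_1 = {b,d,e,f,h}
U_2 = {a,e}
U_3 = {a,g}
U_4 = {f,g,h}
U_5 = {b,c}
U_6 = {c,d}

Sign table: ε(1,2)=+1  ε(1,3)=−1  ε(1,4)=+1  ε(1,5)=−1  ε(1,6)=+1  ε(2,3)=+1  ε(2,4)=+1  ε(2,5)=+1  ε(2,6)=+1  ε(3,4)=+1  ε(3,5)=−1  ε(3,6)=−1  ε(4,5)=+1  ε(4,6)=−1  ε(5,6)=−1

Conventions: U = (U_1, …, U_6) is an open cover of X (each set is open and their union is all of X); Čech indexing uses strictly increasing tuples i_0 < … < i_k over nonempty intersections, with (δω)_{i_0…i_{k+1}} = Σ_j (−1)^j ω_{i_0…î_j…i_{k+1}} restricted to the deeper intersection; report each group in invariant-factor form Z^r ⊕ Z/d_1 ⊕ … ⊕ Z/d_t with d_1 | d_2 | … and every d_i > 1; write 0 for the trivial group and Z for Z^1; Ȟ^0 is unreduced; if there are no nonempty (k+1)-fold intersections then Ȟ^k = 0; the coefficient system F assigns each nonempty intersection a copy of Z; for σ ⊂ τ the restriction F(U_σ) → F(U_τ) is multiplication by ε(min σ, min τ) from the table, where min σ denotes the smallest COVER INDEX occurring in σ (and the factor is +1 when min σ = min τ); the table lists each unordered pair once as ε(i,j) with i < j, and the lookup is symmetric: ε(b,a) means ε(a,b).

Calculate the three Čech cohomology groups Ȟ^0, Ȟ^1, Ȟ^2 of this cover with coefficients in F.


nonempty intersections:
  U12={e} U14={f,h} U15={b} U16={d} U23={a} U34={g} U56={c}
C dims 6,7; δ0: rk 5, SNF 1^5
Ȟ^0: (6−5)−0=1 ⇒ Z
Ȟ^1: (7−0)−5=2 ⇒ Z^2
Ȟ^2: (0−0)−0=0 ⇒ 0

Ȟ^0 ≅ Z,  Ȟ^1 ≅ Z^2,  Ȟ^2 ≅ 0


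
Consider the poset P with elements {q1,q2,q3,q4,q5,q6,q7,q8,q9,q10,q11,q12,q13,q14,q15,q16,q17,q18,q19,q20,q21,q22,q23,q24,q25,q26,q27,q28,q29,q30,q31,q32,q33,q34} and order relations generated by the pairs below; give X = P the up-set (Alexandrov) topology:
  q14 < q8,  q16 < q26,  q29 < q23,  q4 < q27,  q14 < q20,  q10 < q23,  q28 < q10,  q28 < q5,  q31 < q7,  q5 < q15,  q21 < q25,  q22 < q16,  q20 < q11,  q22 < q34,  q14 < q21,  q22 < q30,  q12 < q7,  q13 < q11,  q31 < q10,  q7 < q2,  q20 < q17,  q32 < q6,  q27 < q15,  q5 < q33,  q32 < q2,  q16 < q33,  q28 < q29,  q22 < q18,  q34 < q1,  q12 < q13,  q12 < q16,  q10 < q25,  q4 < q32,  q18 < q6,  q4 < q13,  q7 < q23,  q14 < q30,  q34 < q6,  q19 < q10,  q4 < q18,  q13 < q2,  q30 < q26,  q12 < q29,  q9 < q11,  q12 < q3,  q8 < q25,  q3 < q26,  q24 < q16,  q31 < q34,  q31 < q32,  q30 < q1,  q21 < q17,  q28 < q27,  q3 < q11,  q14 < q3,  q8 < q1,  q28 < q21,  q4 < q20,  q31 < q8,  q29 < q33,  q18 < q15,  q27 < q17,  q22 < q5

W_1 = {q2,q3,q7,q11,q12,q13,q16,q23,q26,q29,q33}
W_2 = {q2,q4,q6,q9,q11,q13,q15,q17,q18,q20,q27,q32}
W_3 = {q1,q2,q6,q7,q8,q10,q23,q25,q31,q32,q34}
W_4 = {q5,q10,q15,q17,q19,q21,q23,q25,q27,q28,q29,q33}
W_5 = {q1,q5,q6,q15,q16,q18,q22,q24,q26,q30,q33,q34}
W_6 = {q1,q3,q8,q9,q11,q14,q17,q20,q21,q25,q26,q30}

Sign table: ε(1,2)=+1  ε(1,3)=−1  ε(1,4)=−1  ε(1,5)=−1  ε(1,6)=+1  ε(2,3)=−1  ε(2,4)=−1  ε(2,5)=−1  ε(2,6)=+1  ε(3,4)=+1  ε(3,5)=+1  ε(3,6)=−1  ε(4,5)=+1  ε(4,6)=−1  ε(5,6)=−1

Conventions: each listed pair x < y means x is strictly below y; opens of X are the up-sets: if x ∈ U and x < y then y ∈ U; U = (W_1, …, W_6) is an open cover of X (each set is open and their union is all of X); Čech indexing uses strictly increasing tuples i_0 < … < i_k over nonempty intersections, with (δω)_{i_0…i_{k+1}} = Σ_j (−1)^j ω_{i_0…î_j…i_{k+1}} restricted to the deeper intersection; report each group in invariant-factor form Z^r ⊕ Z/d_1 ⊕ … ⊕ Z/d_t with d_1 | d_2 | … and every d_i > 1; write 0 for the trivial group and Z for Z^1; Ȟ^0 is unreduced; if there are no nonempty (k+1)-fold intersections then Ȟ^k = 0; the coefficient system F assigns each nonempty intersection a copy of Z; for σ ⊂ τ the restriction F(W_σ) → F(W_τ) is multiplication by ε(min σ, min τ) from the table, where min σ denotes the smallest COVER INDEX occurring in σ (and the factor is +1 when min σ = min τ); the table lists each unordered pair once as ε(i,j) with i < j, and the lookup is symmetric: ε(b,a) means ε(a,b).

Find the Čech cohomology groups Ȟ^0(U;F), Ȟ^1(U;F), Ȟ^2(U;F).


Ȟ^0 ≅ Z; Ȟ^1 ≅ 0; Ȟ^2 ≅ Z/2

cover nerve:
  W12={q2,q11,q13} W13={q2,q7,q23} W14={q23,q29,q33} W15={q16,q26,q33} W16={q3,q11,q26} W23={q2,q6,q32} W24={q15,q17,q27} W25={q6,q15,q18} W26={q9,q11,q17,q20} W34={q10,q23,q25} W35={q1,q6,q34} W36={q1,q8,q25} W45={q5,q15,q33} W46={q17,q21,q25} W56={q1,q26,q30}
  W123={q2} W126={q11} W134={q23} W145={q33} W156={q26} W235={q6} W245={q15} W246={q17} W346={q25} W356={q1}
C dims 6,15,10; δ0: rk 5, SNF 1^5; δ1: rk 10, SNF 1^9·2
Ȟ^0: (6−5)−0=1 ⇒ Z
Ȟ^1: (15−10)−5=0 ⇒ 0
Ȟ^2: (10−0)−10=0 plus torsion [2] ⇒ Z/2


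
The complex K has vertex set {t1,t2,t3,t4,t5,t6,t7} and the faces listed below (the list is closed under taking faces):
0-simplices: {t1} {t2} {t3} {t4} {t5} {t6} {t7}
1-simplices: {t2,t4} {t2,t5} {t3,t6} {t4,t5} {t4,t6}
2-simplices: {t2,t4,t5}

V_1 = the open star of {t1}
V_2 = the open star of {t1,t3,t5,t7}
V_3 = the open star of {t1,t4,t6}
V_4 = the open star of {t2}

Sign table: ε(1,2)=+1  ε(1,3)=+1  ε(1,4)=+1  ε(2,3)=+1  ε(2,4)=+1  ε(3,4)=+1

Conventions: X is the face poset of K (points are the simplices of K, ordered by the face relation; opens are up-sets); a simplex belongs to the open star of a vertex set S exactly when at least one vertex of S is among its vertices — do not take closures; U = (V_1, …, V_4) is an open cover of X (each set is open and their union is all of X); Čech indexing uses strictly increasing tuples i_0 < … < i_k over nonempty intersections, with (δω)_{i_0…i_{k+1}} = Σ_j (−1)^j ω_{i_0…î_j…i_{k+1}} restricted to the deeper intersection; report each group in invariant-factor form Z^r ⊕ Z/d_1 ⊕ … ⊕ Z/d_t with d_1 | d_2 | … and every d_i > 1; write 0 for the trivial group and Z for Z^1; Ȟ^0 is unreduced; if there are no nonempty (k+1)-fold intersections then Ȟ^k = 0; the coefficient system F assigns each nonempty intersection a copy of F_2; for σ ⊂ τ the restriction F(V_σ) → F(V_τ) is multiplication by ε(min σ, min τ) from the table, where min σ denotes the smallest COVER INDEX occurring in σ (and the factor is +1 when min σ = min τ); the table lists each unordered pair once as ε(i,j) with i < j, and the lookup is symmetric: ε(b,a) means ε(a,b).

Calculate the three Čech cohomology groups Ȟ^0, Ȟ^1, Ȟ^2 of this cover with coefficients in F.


cover nerve:
  V1={{t1}} V2={{t1},{t3},{t5},{t7},{t2,t5},{t3,t6},{t4,t5},{t2,t4,t5}} V3={{t1},{t4},{t6},{t2,t4},{t3,t6},{t4,t5},{t4,t6},{t2,t4,t5}} V4={{t2},{t2,t4},{t2,t5},{t2,t4,t5}}
  V12={{t1}} V13={{t1}} V23={{t1},{t3,t6},{t4,t5},{t2,t4,t5}} V24={{t2,t5},{t2,t4,t5}} V34={{t2,t4},{t2,t4,t5}}
  V123={{t1}} V234={{t2,t4,t5}}
C dims 4,5,2; δ0: rk_F2 3; δ1: rk_F2 2
Ȟ^0: (4−3)−0=1 ⇒ Z/2
Ȟ^1: (5−2)−3=0 ⇒ 0
Ȟ^2: (2−0)−2=0 ⇒ 0

Ȟ^0(U;F) ≅ Z/2; Ȟ^1(U;F) ≅ 0; Ȟ^2(U;F) ≅ 0


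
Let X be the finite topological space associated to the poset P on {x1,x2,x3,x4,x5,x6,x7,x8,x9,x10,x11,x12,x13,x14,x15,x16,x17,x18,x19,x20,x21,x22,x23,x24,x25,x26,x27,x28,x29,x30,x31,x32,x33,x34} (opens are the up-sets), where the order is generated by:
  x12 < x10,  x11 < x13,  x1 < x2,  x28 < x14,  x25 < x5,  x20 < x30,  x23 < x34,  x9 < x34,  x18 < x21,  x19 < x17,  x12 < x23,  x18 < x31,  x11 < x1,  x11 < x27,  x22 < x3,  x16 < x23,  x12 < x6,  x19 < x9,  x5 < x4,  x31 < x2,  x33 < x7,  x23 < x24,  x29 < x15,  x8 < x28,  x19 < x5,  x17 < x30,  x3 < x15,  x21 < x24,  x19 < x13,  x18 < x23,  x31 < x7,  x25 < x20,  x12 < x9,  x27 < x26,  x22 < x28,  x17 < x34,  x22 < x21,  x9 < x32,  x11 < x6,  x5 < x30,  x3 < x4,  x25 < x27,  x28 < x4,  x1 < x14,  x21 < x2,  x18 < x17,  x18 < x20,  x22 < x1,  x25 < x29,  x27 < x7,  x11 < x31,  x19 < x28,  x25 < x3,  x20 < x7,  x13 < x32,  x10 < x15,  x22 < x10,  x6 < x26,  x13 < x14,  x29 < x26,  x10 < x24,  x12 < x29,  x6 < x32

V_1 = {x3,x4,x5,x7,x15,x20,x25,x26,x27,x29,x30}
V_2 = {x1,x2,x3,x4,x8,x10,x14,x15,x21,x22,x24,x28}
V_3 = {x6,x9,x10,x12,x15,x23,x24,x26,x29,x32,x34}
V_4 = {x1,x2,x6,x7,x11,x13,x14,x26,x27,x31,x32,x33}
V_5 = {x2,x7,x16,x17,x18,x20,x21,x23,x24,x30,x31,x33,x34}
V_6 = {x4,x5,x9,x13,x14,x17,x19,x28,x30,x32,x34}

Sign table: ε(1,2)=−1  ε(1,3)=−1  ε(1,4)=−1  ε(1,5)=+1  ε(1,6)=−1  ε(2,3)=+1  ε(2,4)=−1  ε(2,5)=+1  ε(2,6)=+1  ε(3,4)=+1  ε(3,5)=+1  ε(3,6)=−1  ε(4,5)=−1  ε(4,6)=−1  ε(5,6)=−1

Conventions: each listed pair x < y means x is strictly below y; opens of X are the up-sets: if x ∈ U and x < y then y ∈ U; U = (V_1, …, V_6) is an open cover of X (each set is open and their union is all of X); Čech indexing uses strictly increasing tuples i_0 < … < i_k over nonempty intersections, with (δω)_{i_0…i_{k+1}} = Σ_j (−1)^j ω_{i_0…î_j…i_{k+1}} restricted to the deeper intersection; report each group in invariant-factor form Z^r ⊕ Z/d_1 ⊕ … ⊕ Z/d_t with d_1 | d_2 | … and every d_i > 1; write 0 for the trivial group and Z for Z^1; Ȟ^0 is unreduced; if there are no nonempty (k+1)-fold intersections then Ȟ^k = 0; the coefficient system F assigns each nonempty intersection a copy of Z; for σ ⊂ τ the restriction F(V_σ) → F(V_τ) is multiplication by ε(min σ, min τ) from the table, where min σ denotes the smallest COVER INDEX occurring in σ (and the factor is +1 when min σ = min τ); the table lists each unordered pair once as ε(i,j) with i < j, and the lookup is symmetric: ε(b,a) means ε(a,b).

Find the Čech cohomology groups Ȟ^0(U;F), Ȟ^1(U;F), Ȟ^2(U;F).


nonempty intersections:
  V12={x3,x4,x15} V13={x15,x26,x29} V14={x7,x26,x27} V15={x7,x20,x30} V16={x4,x5,x30} V23={x10,x15,x24} V24={x1,x2,x14} V25={x2,x21,x24} V26={x4,x14,x28} V34={x6,x26,x32} V35={x23,x24,x34} V36={x9,x32,x34} V45={x2,x7,x31,x33} V46={x13,x14,x32} V56={x17,x30,x34}
  V123={x15} V126={x4} V134={x26} V145={x7} V156={x30} V235={x24} V245={x2} V246={x14} V346={x32} V356={x34}
C dims 6,15,10; δ0: rk 6, SNF 1^5·2; δ1: rk 9, SNF 1^9
Ȟ^0: (6−6)−0=0 ⇒ 0
Ȟ^1: (15−9)−6=0 plus torsion [2] ⇒ Z/2
Ȟ^2: (10−0)−9=1 ⇒ Z

Ȟ^0(U;F) ≅ 0,  Ȟ^1(U;F) ≅ Z/2,  Ȟ^2(U;F) ≅ Z


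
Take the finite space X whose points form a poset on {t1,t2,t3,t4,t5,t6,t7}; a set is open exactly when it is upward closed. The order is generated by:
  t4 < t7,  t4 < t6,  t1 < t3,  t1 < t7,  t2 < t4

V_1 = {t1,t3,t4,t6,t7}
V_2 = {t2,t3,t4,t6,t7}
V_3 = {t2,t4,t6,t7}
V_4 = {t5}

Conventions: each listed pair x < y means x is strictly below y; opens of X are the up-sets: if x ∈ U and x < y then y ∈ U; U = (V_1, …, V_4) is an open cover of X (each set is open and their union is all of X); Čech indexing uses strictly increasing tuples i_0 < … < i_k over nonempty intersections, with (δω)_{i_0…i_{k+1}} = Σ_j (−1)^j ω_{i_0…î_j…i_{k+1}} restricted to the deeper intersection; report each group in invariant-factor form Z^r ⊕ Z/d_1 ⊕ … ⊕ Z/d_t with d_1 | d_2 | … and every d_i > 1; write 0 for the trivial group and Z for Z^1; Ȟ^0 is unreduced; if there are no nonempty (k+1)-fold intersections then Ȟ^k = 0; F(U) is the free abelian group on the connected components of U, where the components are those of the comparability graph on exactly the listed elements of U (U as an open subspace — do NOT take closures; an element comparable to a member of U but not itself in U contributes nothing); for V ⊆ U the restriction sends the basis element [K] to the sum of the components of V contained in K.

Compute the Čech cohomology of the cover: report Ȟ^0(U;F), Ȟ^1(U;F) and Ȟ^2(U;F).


nerve simplices:
  V12={t3,t4,t6,t7} V13={t4,t6,t7} V23={t2,t4,t6,t7}
  V123={t4,t6,t7}
components per intersection:
  V1: {t1,t3,t4,t6,t7}
  V2: {t2,t4,t6,t7} {t3}
  V3: {t2,t4,t6,t7}
  V4: {t5}
  V12: {t3} {t4,t6,t7}
  V13: {t4,t6,t7}
  V23: {t2,t4,t6,t7}
  V123: {t4,t6,t7}
C dims 5,4,1; δ0: rk 3, SNF 1^3; δ1: rk 1, SNF 1^1
degree 0: 5−3−0 = 2 → Ȟ^0 ≅ Z^2
degree 1: 4−1−3 = 0 → Ȟ^1 ≅ 0
degree 2: 1−0−1 = 0 → Ȟ^2 ≅ 0

Ȟ^0(U;F) ≅ Z^2; Ȟ^1(U;F) ≅ 0; Ȟ^2(U;F) ≅ 0


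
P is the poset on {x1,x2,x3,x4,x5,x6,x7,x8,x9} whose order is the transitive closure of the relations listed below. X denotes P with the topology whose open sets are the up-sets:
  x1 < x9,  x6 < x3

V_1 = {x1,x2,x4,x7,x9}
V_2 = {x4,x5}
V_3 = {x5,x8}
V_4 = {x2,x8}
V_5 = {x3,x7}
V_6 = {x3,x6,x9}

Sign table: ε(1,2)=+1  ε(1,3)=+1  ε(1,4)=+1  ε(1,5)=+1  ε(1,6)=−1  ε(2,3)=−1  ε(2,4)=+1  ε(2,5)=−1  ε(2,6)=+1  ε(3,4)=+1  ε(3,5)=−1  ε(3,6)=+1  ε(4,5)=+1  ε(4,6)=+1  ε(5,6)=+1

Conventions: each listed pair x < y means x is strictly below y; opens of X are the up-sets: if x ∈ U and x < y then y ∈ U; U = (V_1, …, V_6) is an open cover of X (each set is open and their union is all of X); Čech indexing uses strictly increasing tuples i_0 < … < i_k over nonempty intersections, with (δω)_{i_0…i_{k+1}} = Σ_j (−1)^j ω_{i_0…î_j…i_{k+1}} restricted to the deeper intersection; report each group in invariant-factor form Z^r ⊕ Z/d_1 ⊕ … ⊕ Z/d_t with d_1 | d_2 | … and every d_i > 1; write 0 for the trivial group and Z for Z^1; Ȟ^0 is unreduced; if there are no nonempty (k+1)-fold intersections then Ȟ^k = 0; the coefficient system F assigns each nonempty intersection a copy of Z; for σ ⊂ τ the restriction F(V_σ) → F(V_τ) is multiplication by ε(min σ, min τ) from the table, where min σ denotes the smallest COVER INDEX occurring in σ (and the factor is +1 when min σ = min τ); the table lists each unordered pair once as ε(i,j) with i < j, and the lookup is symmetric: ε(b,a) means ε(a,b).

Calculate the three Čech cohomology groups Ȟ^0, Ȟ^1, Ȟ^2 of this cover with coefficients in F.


nonempty intersections:
  V12={x4} V14={x2} V15={x7} V16={x9} V23={x5} V34={x8} V56={x3}
C dims 6,7; δ0: rk 6, SNF 1^5·2
Ȟ^0: (6−6)−0=0 ⇒ 0
Ȟ^1: (7−0)−6=1 plus torsion [2] ⇒ Z ⊕ Z/2
Ȟ^2: (0−0)−0=0 ⇒ 0

Ȟ^0 ≅ 0,  Ȟ^1 ≅ Z ⊕ Z/2,  Ȟ^2 ≅ 0


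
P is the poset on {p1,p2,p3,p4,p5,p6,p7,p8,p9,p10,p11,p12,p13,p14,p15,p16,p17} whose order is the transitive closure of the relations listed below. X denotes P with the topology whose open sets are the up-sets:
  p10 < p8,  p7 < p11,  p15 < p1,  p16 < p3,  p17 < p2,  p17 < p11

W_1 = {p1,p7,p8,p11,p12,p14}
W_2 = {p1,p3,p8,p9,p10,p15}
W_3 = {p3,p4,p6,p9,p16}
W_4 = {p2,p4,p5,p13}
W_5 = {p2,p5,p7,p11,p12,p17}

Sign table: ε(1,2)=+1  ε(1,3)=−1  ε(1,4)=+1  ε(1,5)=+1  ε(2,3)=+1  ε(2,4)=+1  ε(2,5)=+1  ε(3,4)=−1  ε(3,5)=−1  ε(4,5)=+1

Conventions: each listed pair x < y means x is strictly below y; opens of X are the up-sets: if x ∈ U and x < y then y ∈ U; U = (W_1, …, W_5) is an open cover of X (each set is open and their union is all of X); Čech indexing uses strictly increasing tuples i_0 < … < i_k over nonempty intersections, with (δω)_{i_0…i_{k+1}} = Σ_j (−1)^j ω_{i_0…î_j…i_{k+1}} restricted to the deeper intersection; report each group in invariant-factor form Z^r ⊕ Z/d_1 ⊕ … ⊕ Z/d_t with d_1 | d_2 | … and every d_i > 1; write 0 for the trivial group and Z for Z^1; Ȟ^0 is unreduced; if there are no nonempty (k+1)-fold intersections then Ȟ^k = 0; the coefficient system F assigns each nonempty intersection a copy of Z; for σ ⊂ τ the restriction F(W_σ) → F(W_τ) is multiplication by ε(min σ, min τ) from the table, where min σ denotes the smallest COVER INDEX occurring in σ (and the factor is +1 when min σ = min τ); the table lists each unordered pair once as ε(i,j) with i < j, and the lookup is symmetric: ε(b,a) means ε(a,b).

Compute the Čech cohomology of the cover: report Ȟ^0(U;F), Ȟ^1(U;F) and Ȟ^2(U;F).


Ȟ^0 ≅ 0, Ȟ^1 ≅ Z/2 and Ȟ^2 ≅ 0

nerve simplices:
  W12={p1,p8} W15={p7,p11,p12} W23={p3,p9} W34={p4} W45={p2,p5}
C dims 5,5; δ0: rk 5, SNF 1^4·2
degree 0: 5−5−0 = 0 → Ȟ^0 ≅ 0
degree 1: 5−0−5 = 0 plus torsion [2] → Ȟ^1 ≅ Z/2
degree 2: 0−0−0 = 0 → Ȟ^2 ≅ 0


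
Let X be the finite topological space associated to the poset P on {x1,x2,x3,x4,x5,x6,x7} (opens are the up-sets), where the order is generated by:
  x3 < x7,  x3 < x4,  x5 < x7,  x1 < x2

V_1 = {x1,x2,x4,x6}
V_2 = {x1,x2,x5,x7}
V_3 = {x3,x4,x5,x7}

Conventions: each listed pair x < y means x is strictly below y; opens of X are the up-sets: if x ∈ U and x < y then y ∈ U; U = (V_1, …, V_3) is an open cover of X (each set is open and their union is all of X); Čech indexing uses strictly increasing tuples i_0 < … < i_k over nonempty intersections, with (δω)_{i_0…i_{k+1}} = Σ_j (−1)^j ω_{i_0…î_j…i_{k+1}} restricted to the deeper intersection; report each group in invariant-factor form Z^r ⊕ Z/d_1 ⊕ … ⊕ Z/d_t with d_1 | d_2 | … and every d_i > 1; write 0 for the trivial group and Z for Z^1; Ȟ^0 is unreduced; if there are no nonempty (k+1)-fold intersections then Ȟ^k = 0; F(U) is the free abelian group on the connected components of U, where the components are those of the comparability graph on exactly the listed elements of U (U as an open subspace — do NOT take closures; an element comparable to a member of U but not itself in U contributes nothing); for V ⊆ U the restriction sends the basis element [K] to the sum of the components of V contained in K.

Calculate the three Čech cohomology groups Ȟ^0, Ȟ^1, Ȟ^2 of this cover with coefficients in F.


nonempty intersections:
  V12={x1,x2} V13={x4} V23={x5,x7}
components per intersection:
  V1: {x1,x2} {x4} {x6}
  V2: {x1,x2} {x5,x7}
  V3: {x3,x4,x5,x7}
  V12: {x1,x2}
  V13: {x4}
  V23: {x5,x7}
C dims 6,3; δ0: rk 3, SNF 1^3
Ȟ^0: (6−3)−0=3 ⇒ Z^3
Ȟ^1: (3−0)−3=0 ⇒ 0
Ȟ^2: (0−0)−0=0 ⇒ 0

Ȟ^0 ≅ Z^3, Ȟ^1 ≅ 0, Ȟ^2 ≅ 0


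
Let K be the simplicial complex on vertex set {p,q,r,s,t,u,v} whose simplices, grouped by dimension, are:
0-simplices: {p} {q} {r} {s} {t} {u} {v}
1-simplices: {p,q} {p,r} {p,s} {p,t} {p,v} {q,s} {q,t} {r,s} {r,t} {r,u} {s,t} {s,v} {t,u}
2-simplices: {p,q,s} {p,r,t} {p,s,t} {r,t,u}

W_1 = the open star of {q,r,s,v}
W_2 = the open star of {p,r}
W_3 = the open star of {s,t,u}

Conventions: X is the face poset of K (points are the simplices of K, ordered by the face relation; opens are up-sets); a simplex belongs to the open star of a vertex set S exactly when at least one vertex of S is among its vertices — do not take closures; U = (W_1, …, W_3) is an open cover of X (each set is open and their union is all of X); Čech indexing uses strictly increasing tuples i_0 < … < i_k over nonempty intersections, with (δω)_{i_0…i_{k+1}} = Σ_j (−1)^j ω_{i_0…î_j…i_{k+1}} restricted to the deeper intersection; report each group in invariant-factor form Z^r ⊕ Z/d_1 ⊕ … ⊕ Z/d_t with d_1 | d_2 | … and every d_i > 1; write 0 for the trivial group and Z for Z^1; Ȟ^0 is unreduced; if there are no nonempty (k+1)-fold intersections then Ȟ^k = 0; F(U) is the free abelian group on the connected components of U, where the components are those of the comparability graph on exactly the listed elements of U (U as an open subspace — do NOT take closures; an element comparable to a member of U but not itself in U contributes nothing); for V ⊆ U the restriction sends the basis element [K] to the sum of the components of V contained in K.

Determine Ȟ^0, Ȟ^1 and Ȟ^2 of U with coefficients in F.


Ȟ^0(U;F) ≅ Z, Ȟ^1(U;F) ≅ Z^3 and Ȟ^2(U;F) ≅ 0

cover nerve:
  W1={{q},{r},{s},{v},{p,q},{p,r},{p,s},{p,v},{q,s},{q,t},{r,s},{r,t},{r,u},{s,t},{s,v},{p,q,s},{p,r,t},{p,s,t},{r,t,u}} W2={{p},{r},{p,q},{p,r},{p,s},{p,t},{p,v},{r,s},{r,t},{r,u},{p,q,s},{p,r,t},{p,s,t},{r,t,u}} W3={{s},{t},{u},{p,s},{p,t},{q,s},{q,t},{r,s},{r,t},{r,u},{s,t},{s,v},{t,u},{p,q,s},{p,r,t},{p,s,t},{r,t,u}}
  W12={{r},{p,q},{p,r},{p,s},{p,v},{r,s},{r,t},{r,u},{p,q,s},{p,r,t},{p,s,t},{r,t,u}} W13={{s},{p,s},{q,s},{q,t},{r,s},{r,t},{r,u},{s,t},{s,v},{p,q,s},{p,r,t},{p,s,t},{r,t,u}} W23={{p,s},{p,t},{r,s},{r,t},{r,u},{p,q,s},{p,r,t},{p,s,t},{r,t,u}}
  W123={{p,s},{r,s},{r,t},{r,u},{p,q,s},{p,r,t},{p,s,t},{r,t,u}}
components per intersection:
  W1: {{q},{r},{s},{v},{p,q},{p,r},{p,s},{p,v},{q,s},{q,t},{r,s},{r,t},{r,u},{s,t},{s,v},{p,q,s},{p,r,t},{p,s,t},{r,t,u}}
  W2: {{p},{r},{p,q},{p,r},{p,s},{p,t},{p,v},{r,s},{r,t},{r,u},{p,q,s},{p,r,t},{p,s,t},{r,t,u}}
  W3: {{s},{t},{u},{p,s},{p,t},{q,s},{q,t},{r,s},{r,t},{r,u},{s,t},{s,v},{t,u},{p,q,s},{p,r,t},{p,s,t},{r,t,u}}
  W12: {{r},{p,r},{r,s},{r,t},{r,u},{p,r,t},{r,t,u}} {{p,q},{p,s},{p,q,s},{p,s,t}} {{p,v}}
  W13: {{s},{p,s},{q,s},{r,s},{s,t},{s,v},{p,q,s},{p,s,t}} {{q,t}} {{r,t},{r,u},{p,r,t},{r,t,u}}
  W23: {{p,s},{p,t},{r,t},{r,u},{p,q,s},{p,r,t},{p,s,t},{r,t,u}} {{r,s}}
  W123: {{p,s},{p,q,s},{p,s,t}} {{r,s}} {{r,t},{r,u},{p,r,t},{r,t,u}}
C dims 3,8,3; δ0: rk 2, SNF 1^2; δ1: rk 3, SNF 1^3
Ȟ^0: (3−2)−0=1 ⇒ Z
Ȟ^1: (8−3)−2=3 ⇒ Z^3
Ȟ^2: (3−0)−3=0 ⇒ 0


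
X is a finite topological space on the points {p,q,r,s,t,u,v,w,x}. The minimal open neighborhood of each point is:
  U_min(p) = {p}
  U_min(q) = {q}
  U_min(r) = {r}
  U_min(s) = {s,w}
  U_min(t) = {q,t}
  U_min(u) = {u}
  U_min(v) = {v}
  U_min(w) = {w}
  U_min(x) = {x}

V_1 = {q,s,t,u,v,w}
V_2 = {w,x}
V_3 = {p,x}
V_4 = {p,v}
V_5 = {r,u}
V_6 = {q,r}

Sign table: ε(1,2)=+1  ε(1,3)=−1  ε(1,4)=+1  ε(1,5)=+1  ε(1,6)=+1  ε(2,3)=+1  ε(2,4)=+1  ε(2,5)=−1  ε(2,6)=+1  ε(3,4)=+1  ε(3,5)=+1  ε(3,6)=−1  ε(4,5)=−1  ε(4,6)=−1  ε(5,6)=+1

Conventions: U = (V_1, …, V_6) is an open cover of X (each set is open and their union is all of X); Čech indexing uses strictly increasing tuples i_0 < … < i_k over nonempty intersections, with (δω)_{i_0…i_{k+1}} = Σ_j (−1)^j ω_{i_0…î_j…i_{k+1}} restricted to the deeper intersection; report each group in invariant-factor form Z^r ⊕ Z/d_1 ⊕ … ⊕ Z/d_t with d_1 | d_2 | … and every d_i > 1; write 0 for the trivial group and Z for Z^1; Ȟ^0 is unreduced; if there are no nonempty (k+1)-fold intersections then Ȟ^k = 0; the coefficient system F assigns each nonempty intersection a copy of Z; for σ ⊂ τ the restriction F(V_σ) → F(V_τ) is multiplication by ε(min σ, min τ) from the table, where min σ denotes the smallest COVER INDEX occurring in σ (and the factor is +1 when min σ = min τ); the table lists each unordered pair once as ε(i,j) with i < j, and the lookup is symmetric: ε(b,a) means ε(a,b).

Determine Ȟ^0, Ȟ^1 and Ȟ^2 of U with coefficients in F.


nonempty intersections:
  V12={w} V14={v} V15={u} V16={q} V23={x} V34={p} V56={r}
C dims 6,7; δ0: rk 5, SNF 1^5
Ȟ^0: (6−5)−0=1 ⇒ Z
Ȟ^1: (7−0)−5=2 ⇒ Z^2
Ȟ^2: (0−0)−0=0 ⇒ 0

Ȟ^0(U;F) ≅ Z, Ȟ^1(U;F) ≅ Z^2 and Ȟ^2(U;F) ≅ 0


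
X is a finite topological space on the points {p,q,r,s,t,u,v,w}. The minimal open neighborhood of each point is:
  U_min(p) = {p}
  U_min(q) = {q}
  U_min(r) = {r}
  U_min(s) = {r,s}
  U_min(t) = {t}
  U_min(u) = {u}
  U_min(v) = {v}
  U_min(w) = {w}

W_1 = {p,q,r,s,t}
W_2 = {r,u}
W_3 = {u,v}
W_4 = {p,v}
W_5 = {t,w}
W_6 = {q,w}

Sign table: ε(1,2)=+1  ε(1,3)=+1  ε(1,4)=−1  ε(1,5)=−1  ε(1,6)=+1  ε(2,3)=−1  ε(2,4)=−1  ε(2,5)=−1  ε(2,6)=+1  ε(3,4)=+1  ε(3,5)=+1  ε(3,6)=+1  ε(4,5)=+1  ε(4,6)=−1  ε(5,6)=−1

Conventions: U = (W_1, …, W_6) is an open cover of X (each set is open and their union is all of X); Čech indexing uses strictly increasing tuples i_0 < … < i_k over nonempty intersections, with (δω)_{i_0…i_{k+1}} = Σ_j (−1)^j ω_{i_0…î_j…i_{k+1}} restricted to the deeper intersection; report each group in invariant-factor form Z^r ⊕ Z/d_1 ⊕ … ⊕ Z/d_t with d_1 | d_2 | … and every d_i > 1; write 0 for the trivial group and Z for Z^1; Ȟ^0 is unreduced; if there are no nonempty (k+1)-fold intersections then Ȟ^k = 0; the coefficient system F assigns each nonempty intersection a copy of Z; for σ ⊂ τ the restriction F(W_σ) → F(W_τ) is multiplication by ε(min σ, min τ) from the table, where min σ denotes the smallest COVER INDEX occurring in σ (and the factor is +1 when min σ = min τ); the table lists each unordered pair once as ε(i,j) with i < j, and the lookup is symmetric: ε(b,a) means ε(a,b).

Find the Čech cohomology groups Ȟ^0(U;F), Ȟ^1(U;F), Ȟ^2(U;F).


Ȟ^0(U;F) ≅ Z, Ȟ^1(U;F) ≅ Z^2, Ȟ^2(U;F) ≅ 0

nonempty overlaps:
  W12={r} W14={p} W15={t} W16={q} W23={u} W34={v} W56={w}
C dims 6,7; δ0: rk 5, SNF 1^5
degree 0: 6−5−0 = 1 → Ȟ^0 ≅ Z
degree 1: 7−0−5 = 2 → Ȟ^1 ≅ Z^2
degree 2: 0−0−0 = 0 → Ȟ^2 ≅ 0


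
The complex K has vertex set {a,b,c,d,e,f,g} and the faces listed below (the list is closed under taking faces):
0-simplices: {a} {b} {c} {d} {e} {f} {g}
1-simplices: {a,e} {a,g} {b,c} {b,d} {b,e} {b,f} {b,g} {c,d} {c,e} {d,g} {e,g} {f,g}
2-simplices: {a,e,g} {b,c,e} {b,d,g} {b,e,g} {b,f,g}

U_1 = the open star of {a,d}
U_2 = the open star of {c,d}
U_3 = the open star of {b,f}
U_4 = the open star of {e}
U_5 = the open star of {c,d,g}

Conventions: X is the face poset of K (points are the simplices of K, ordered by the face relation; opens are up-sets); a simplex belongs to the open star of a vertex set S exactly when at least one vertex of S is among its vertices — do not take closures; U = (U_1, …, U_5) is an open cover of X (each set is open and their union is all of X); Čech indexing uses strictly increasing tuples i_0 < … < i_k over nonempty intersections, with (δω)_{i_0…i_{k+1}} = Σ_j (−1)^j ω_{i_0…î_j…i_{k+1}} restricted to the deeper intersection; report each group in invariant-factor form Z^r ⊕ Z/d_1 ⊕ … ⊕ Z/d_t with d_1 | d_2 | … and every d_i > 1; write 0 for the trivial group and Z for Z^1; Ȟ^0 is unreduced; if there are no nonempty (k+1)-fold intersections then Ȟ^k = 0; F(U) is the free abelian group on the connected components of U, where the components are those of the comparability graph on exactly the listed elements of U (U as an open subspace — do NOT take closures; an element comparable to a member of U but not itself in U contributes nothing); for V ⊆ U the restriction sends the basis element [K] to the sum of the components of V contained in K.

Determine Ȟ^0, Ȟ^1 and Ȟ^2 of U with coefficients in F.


Ȟ^0 ≅ Z; Ȟ^1 ≅ Z; Ȟ^2 ≅ 0

nonempty intersections:
  U1={{a},{d},{a,e},{a,g},{b,d},{c,d},{d,g},{a,e,g},{b,d,g}} U2={{c},{d},{b,c},{b,d},{c,d},{c,e},{d,g},{b,c,e},{b,d,g}} U3={{b},{f},{b,c},{b,d},{b,e},{b,f},{b,g},{f,g},{b,c,e},{b,d,g},{b,e,g},{b,f,g}} U4={{e},{a,e},{b,e},{c,e},{e,g},{a,e,g},{b,c,e},{b,e,g}} U5={{c},{d},{g},{a,g},{b,c},{b,d},{b,g},{c,d},{c,e},{d,g},{e,g},{f,g},{a,e,g},{b,c,e},{b,d,g},{b,e,g},{b,f,g}}
  U12={{d},{b,d},{c,d},{d,g},{b,d,g}} U13={{b,d},{b,d,g}} U14={{a,e},{a,e,g}} U15={{d},{a,g},{b,d},{c,d},{d,g},{a,e,g},{b,d,g}} U23={{b,c},{b,d},{b,c,e},{b,d,g}} U24={{c,e},{b,c,e}} U25={{c},{d},{b,c},{b,d},{c,d},{c,e},{d,g},{b,c,e},{b,d,g}} U34={{b,e},{b,c,e},{b,e,g}} U35={{b,c},{b,d},{b,g},{f,g},{b,c,e},{b,d,g},{b,e,g},{b,f,g}} U45={{c,e},{e,g},{a,e,g},{b,c,e},{b,e,g}}
  U123={{b,d},{b,d,g}} U125={{d},{b,d},{c,d},{d,g},{b,d,g}} U135={{b,d},{b,d,g}} U145={{a,e,g}} U234={{b,c,e}} U235={{b,c},{b,d},{b,c,e},{b,d,g}} U245={{c,e},{b,c,e}} U345={{b,c,e},{b,e,g}}
  U1235={{b,d},{b,d,g}} U2345={{b,c,e}}
components per intersection:
  U1: {{a},{a,e},{a,g},{a,e,g}} {{d},{b,d},{c,d},{d,g},{b,d,g}}
  U2: {{c},{d},{b,c},{b,d},{c,d},{c,e},{d,g},{b,c,e},{b,d,g}}
  U3: {{b},{f},{b,c},{b,d},{b,e},{b,f},{b,g},{f,g},{b,c,e},{b,d,g},{b,e,g},{b,f,g}}
  U4: {{e},{a,e},{b,e},{c,e},{e,g},{a,e,g},{b,c,e},{b,e,g}}
  U5: {{c},{d},{g},{a,g},{b,c},{b,d},{b,g},{c,d},{c,e},{d,g},{e,g},{f,g},{a,e,g},{b,c,e},{b,d,g},{b,e,g},{b,f,g}}
  U12: {{d},{b,d},{c,d},{d,g},{b,d,g}}
  U13: {{b,d},{b,d,g}}
  U14: {{a,e},{a,e,g}}
  U15: {{d},{b,d},{c,d},{d,g},{b,d,g}} {{a,g},{a,e,g}}
  U23: {{b,c},{b,c,e}} {{b,d},{b,d,g}}
  U24: {{c,e},{b,c,e}}
  U25: {{c},{d},{b,c},{b,d},{c,d},{c,e},{d,g},{b,c,e},{b,d,g}}
  U34: {{b,e},{b,c,e},{b,e,g}}
  U35: {{b,c},{b,c,e}} {{b,d},{b,g},{f,g},{b,d,g},{b,e,g},{b,f,g}}
  U45: {{c,e},{b,c,e}} {{e,g},{a,e,g},{b,e,g}}
  U123: {{b,d},{b,d,g}}
  U125: {{d},{b,d},{c,d},{d,g},{b,d,g}}
  U135: {{b,d},{b,d,g}}
  U145: {{a,e,g}}
  U234: {{b,c,e}}
  U235: {{b,c},{b,c,e}} {{b,d},{b,d,g}}
  U245: {{c,e},{b,c,e}}
  U345: {{b,c,e}} {{b,e,g}}
  U1235: {{b,d},{b,d,g}}
  U2345: {{b,c,e}}
C dims 6,14,10,2; δ0: rk 5, SNF 1^5; δ1: rk 8, SNF 1^8; δ2: rk 2, SNF 1^2
Ȟ^0: (6−5)−0=1 ⇒ Z
Ȟ^1: (14−8)−5=1 ⇒ Z
Ȟ^2: (10−2)−8=0 ⇒ 0
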